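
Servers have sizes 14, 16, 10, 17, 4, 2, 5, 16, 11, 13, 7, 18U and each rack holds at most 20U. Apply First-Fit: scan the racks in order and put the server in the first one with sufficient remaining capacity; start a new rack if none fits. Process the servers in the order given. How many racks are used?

8 racks

14U → rack 1 (remaining 6U)
16U → rack 2 (remaining 4U)
10U → rack 3 (remaining 10U)
17U → rack 4 (remaining 3U)
4U → rack 1 (remaining 2U)
2U → rack 1 (remaining 0U)
5U → rack 3 (remaining 5U)
16U → rack 5 (remaining 4U)
11U → rack 6 (remaining 9U)
13U → rack 7 (remaining 7U)
7U → rack 6 (remaining 2U)
18U → rack 8 (remaining 2U)
Final racks: [14,4,2] [16] [10,5] [17] [16] [11,7] [13] [18].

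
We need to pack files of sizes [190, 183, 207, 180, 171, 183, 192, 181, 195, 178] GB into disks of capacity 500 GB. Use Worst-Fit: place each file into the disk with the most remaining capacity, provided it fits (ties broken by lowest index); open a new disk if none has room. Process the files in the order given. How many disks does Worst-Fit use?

Put 190 GB in disk 1; 310 GB remain.
Put 183 GB in disk 1; 127 GB remain.
Put 207 GB in disk 2; 293 GB remain.
Put 180 GB in disk 2; 113 GB remain.
Put 171 GB in disk 3; 329 GB remain.
Put 183 GB in disk 3; 146 GB remain.
Put 192 GB in disk 4; 308 GB remain.
Put 181 GB in disk 4; 127 GB remain.
Put 195 GB in disk 5; 305 GB remain.
Put 178 GB in disk 5; 127 GB remain.

5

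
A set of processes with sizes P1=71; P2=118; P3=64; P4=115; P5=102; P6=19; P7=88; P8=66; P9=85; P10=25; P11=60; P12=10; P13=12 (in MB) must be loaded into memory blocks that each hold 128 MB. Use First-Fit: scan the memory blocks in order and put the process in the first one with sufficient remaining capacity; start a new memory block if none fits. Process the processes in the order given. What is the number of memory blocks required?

Put P1 (71 MB) in memory block 1; 57 MB remain.
Put P2 (118 MB) in memory block 2; 10 MB remain.
Put P3 (64 MB) in memory block 3; 64 MB remain.
Put P4 (115 MB) in memory block 4; 13 MB remain.
Put P5 (102 MB) in memory block 5; 26 MB remain.
Put P6 (19 MB) in memory block 1; 38 MB remain.
Put P7 (88 MB) in memory block 6; 40 MB remain.
Put P8 (66 MB) in memory block 7; 62 MB remain.
Put P9 (85 MB) in memory block 8; 43 MB remain.
Put P10 (25 MB) in memory block 1; 13 MB remain.
Put P11 (60 MB) in memory block 3; 4 MB remain.
Put P12 (10 MB) in memory block 1; 3 MB remain.
Put P13 (12 MB) in memory block 4; 1 MB remain.

8 memory blocks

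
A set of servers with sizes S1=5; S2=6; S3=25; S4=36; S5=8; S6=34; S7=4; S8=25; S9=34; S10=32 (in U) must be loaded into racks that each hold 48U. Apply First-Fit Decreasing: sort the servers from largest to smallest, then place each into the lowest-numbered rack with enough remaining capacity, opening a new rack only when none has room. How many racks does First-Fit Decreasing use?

Sorted descending: 36, 34, 34, 32, 25, 25, 8, 6, 5, 4.
rack 1: place 36U, 12U left
rack 2: place 34U, 14U left
rack 3: place 34U, 14U left
rack 4: place 32U, 16U left
rack 5: place 25U, 23U left
rack 6: place 25U, 23U left
rack 1: place 8U, 4U left
rack 2: place 6U, 8U left
rack 2: place 5U, 3U left
rack 1: place 4U, 0U left

6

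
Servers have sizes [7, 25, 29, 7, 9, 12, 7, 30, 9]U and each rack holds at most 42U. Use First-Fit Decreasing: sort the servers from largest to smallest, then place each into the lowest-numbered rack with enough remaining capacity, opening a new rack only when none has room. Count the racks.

Sorted descending: 30, 29, 25, 12, 9, 9, 7, 7, 7.
rack 1: place 30U, 12U left
rack 2: place 29U, 13U left
rack 3: place 25U, 17U left
rack 1: place 12U, 0U left
rack 2: place 9U, 4U left
rack 3: place 9U, 8U left
rack 3: place 7U, 1U left
rack 4: place 7U, 35U left
rack 4: place 7U, 28U left
Final racks: [30,12] [29,9] [25,9,7] [7,7].

4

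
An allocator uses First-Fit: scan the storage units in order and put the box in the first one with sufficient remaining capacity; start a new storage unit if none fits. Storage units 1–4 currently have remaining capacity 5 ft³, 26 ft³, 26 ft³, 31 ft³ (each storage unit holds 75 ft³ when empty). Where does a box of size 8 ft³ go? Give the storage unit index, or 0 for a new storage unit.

2

Storage units with room: storage unit 2 (26 ft³), storage unit 3 (26 ft³), storage unit 4 (31 ft³).
The first with room is storage unit 2.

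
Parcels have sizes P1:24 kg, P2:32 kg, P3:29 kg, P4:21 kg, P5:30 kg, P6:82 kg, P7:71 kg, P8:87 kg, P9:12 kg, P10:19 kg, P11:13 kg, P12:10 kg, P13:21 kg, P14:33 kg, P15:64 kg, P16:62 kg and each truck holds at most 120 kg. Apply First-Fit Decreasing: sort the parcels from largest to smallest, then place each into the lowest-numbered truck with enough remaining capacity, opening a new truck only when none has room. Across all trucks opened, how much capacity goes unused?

110

Sorted descending: 87, 82, 71, 64, 62, 33, 32, 30, 29, 24, 21, 21, 19, 13, 12, 10.
87 kg → truck 1 (remaining 33 kg)
82 kg → truck 2 (remaining 38 kg)
71 kg → truck 3 (remaining 49 kg)
64 kg → truck 4 (remaining 56 kg)
62 kg → truck 5 (remaining 58 kg)
33 kg → truck 1 (remaining 0 kg)
32 kg → truck 2 (remaining 6 kg)
30 kg → truck 3 (remaining 19 kg)
29 kg → truck 4 (remaining 27 kg)
24 kg → truck 4 (remaining 3 kg)
21 kg → truck 5 (remaining 37 kg)
21 kg → truck 5 (remaining 16 kg)
19 kg → truck 3 (remaining 0 kg)
13 kg → truck 5 (remaining 3 kg)
12 kg → truck 6 (remaining 108 kg)
10 kg → truck 6 (remaining 98 kg)
6 trucks × 120 kg = 720 kg; used 610 kg; unused 110 kg.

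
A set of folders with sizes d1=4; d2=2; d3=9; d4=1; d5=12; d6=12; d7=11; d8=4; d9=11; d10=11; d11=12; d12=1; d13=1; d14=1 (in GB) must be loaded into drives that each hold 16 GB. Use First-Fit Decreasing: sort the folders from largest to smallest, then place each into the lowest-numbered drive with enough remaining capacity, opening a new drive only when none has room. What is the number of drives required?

7

Sorted descending: 12, 12, 12, 11, 11, 11, 9, 4, 4, 2, 1, 1, 1, 1.
12 GB → drive 1 (remaining 4 GB)
12 GB → drive 2 (remaining 4 GB)
12 GB → drive 3 (remaining 4 GB)
11 GB → drive 4 (remaining 5 GB)
11 GB → drive 5 (remaining 5 GB)
11 GB → drive 6 (remaining 5 GB)
9 GB → drive 7 (remaining 7 GB)
4 GB → drive 1 (remaining 0 GB)
4 GB → drive 2 (remaining 0 GB)
2 GB → drive 3 (remaining 2 GB)
1 GB → drive 3 (remaining 1 GB)
1 GB → drive 3 (remaining 0 GB)
1 GB → drive 4 (remaining 4 GB)
1 GB → drive 4 (remaining 3 GB)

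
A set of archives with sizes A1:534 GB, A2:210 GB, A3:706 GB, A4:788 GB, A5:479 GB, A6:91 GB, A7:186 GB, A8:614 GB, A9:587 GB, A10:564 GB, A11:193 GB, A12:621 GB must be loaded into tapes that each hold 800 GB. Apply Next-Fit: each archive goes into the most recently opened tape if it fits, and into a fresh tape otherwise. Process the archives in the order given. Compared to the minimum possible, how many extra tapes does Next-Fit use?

0

Next-Fit: [534,210] [706] [788] [479,91,186] [614] [587] [564,193] [621] → 8 tapes.
8 archives exceed 400 GB (half the capacity), and no two of those can share a tape, so at least 8 tapes are needed.
So 8 is already optimal.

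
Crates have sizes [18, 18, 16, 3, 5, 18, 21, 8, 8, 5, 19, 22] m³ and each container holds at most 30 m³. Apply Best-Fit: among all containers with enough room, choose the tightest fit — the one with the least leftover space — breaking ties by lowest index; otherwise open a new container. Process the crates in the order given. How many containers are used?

7 containers

container 1: place 18 m³, 12 m³ left
container 2: place 18 m³, 12 m³ left
container 3: place 16 m³, 14 m³ left
container 1: place 3 m³, 9 m³ left
container 1: place 5 m³, 4 m³ left
container 4: place 18 m³, 12 m³ left
container 5: place 21 m³, 9 m³ left
container 5: place 8 m³, 1 m³ left
container 2: place 8 m³, 4 m³ left
container 4: place 5 m³, 7 m³ left
container 6: place 19 m³, 11 m³ left
container 7: place 22 m³, 8 m³ left
Final containers: [18,3,5] [18,8] [16] [18,5] [21,8] [19] [22].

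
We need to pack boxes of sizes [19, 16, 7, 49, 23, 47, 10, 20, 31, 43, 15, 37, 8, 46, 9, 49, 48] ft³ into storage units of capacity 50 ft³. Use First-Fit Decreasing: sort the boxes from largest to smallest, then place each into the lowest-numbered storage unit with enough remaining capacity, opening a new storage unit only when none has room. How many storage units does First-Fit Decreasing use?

Sorted descending: 49, 49, 48, 47, 46, 43, 37, 31, 23, 20, 19, 16, 15, 10, 9, 8, 7.
49 ft³ → storage unit 1 (remaining 1 ft³)
49 ft³ → storage unit 2 (remaining 1 ft³)
48 ft³ → storage unit 3 (remaining 2 ft³)
47 ft³ → storage unit 4 (remaining 3 ft³)
46 ft³ → storage unit 5 (remaining 4 ft³)
43 ft³ → storage unit 6 (remaining 7 ft³)
37 ft³ → storage unit 7 (remaining 13 ft³)
31 ft³ → storage unit 8 (remaining 19 ft³)
23 ft³ → storage unit 9 (remaining 27 ft³)
20 ft³ → storage unit 9 (remaining 7 ft³)
19 ft³ → storage unit 8 (remaining 0 ft³)
16 ft³ → storage unit 10 (remaining 34 ft³)
15 ft³ → storage unit 10 (remaining 19 ft³)
10 ft³ → storage unit 7 (remaining 3 ft³)
9 ft³ → storage unit 10 (remaining 10 ft³)
8 ft³ → storage unit 10 (remaining 2 ft³)
7 ft³ → storage unit 6 (remaining 0 ft³)
Final storage units: [49] [49] [48] [47] [46] [43,7] [37,10] [31,19] [23,20] [16,15,9,8].

10 storage units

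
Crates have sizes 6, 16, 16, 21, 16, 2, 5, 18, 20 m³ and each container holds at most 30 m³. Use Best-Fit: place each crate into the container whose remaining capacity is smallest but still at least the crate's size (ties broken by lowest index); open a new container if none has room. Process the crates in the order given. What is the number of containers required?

6

6 m³ → container 1 (remaining 24 m³)
16 m³ → container 1 (remaining 8 m³)
16 m³ → container 2 (remaining 14 m³)
21 m³ → container 3 (remaining 9 m³)
16 m³ → container 4 (remaining 14 m³)
2 m³ → container 1 (remaining 6 m³)
5 m³ → container 1 (remaining 1 m³)
18 m³ → container 5 (remaining 12 m³)
20 m³ → container 6 (remaining 10 m³)
Final containers: [6,16,2,5] [16] [21] [16] [18] [20].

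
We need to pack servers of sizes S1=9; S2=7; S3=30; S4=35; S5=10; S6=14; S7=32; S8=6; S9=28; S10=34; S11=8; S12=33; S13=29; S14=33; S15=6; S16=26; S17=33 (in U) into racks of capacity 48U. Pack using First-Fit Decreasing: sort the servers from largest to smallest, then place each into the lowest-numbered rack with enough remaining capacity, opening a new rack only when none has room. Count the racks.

10

Sorted descending: 35, 34, 33, 33, 33, 32, 30, 29, 28, 26, 14, 10, 9, 8, 7, 6, 6.
Put 35U in rack 1; 13U remain.
Put 34U in rack 2; 14U remain.
Put 33U in rack 3; 15U remain.
Put 33U in rack 4; 15U remain.
Put 33U in rack 5; 15U remain.
Put 32U in rack 6; 16U remain.
Put 30U in rack 7; 18U remain.
Put 29U in rack 8; 19U remain.
Put 28U in rack 9; 20U remain.
Put 26U in rack 10; 22U remain.
Put 14U in rack 2; 0U remain.
Put 10U in rack 1; 3U remain.
Put 9U in rack 3; 6U remain.
Put 8U in rack 4; 7U remain.
Put 7U in rack 4; 0U remain.
Put 6U in rack 3; 0U remain.
Put 6U in rack 5; 9U remain.
Final racks: [35,10] [34,14] [33,9,6] [33,8,7] [33,6] [32] [30] [29] [28] [26].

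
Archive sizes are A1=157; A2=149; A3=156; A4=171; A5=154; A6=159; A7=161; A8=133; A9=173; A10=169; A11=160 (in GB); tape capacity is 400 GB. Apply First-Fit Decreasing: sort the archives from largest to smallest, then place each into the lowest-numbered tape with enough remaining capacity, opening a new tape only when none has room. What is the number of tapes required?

6 tapes

Sorted descending: 173, 171, 169, 161, 160, 159, 157, 156, 154, 149, 133.
173 GB → tape 1 (remaining 227 GB)
171 GB → tape 1 (remaining 56 GB)
169 GB → tape 2 (remaining 231 GB)
161 GB → tape 2 (remaining 70 GB)
160 GB → tape 3 (remaining 240 GB)
159 GB → tape 3 (remaining 81 GB)
157 GB → tape 4 (remaining 243 GB)
156 GB → tape 4 (remaining 87 GB)
154 GB → tape 5 (remaining 246 GB)
149 GB → tape 5 (remaining 97 GB)
133 GB → tape 6 (remaining 267 GB)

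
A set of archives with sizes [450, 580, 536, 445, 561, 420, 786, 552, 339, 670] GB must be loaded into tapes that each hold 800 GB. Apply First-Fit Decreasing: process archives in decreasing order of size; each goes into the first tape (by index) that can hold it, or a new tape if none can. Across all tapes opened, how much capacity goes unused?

Sorted descending: 786, 670, 580, 561, 552, 536, 450, 445, 420, 339.
786 GB → tape 1 (remaining 14 GB)
670 GB → tape 2 (remaining 130 GB)
580 GB → tape 3 (remaining 220 GB)
561 GB → tape 4 (remaining 239 GB)
552 GB → tape 5 (remaining 248 GB)
536 GB → tape 6 (remaining 264 GB)
450 GB → tape 7 (remaining 350 GB)
445 GB → tape 8 (remaining 355 GB)
420 GB → tape 9 (remaining 380 GB)
339 GB → tape 7 (remaining 11 GB)
9 tapes × 800 GB = 7200 GB; used 5339 GB; unused 1861 GB.

1861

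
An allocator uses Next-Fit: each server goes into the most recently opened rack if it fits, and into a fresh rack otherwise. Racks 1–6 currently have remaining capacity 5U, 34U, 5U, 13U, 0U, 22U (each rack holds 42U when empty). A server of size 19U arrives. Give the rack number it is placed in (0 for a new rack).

Next-Fit only looks at rack 6, which has 22U free.
19U fits there.

6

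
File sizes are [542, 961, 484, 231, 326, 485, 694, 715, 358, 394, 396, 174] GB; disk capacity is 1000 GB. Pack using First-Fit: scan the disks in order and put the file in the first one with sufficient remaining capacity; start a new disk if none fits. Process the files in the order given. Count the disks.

disk 1: place 542 GB, 458 GB left
disk 2: place 961 GB, 39 GB left
disk 3: place 484 GB, 516 GB left
disk 1: place 231 GB, 227 GB left
disk 3: place 326 GB, 190 GB left
disk 4: place 485 GB, 515 GB left
disk 5: place 694 GB, 306 GB left
disk 6: place 715 GB, 285 GB left
disk 4: place 358 GB, 157 GB left
disk 7: place 394 GB, 606 GB left
disk 7: place 396 GB, 210 GB left
disk 1: place 174 GB, 53 GB left
Final disks: [542,231,174] [961] [484,326] [485,358] [694] [715] [394,396].

7 disks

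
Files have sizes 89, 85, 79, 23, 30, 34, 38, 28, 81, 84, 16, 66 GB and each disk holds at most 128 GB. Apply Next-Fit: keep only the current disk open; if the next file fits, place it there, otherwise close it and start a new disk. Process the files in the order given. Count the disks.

7

Put 89 GB in disk 1; 39 GB remain.
Put 85 GB in disk 2; 43 GB remain.
Put 79 GB in disk 3; 49 GB remain.
Put 23 GB in disk 3; 26 GB remain.
Put 30 GB in disk 4; 98 GB remain.
Put 34 GB in disk 4; 64 GB remain.
Put 38 GB in disk 4; 26 GB remain.
Put 28 GB in disk 5; 100 GB remain.
Put 81 GB in disk 5; 19 GB remain.
Put 84 GB in disk 6; 44 GB remain.
Put 16 GB in disk 6; 28 GB remain.
Put 66 GB in disk 7; 62 GB remain.
Final disks: [89] [85] [79,23] [30,34,38] [28,81] [84,16] [66].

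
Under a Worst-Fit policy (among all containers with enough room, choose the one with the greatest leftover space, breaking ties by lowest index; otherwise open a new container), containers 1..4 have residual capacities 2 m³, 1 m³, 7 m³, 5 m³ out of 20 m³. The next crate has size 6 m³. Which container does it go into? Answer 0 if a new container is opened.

Containers with room: container 3 (7 m³).
Most room is container 3 with 7 m³ free.

3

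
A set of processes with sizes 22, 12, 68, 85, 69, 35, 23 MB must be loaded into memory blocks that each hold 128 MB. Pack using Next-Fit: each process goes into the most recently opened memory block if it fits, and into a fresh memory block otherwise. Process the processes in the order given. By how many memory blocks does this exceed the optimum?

0

Next-Fit: [22,12,68] [85] [69,35,23] → 3 memory blocks.
Total size 314 MB; any packing needs at least ⌈314/128⌉ = 3 memory blocks.
So 3 is already optimal.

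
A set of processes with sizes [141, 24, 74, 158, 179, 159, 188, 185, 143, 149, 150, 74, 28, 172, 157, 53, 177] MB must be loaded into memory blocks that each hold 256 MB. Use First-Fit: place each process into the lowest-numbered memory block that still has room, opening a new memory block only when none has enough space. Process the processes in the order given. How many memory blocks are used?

12

141 MB → memory block 1 (remaining 115 MB)
24 MB → memory block 1 (remaining 91 MB)
74 MB → memory block 1 (remaining 17 MB)
158 MB → memory block 2 (remaining 98 MB)
179 MB → memory block 3 (remaining 77 MB)
159 MB → memory block 4 (remaining 97 MB)
188 MB → memory block 5 (remaining 68 MB)
185 MB → memory block 6 (remaining 71 MB)
143 MB → memory block 7 (remaining 113 MB)
149 MB → memory block 8 (remaining 107 MB)
150 MB → memory block 9 (remaining 106 MB)
74 MB → memory block 2 (remaining 24 MB)
28 MB → memory block 3 (remaining 49 MB)
172 MB → memory block 10 (remaining 84 MB)
157 MB → memory block 11 (remaining 99 MB)
53 MB → memory block 4 (remaining 44 MB)
177 MB → memory block 12 (remaining 79 MB)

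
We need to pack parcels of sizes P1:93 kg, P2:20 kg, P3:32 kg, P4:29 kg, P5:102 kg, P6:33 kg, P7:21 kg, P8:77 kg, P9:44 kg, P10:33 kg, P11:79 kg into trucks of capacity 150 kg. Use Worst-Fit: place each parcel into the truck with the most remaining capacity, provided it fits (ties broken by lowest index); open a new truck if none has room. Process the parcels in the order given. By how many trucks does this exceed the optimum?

1

Worst-Fit: [93,20,32] [29,102] [33,21,77] [44,33] [79] → 5 trucks.
Total size 563 kg; any packing needs at least ⌈563/150⌉ = 4 trucks.
An optimal packing achieves that bound: [102,44] [93,33,21] [79,33,32] [77,29,20] → 4 trucks.
Excess: 5 − 4 = 1.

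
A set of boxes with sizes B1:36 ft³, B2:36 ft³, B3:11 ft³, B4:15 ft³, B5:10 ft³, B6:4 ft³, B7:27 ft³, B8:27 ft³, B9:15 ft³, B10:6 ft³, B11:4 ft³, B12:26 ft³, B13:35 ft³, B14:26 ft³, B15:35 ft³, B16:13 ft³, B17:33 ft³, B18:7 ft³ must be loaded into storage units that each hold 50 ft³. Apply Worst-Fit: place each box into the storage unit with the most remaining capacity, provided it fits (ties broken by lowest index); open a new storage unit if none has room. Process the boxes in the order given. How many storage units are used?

storage unit 1: place B1 (36 ft³), 14 ft³ left
storage unit 2: place B2 (36 ft³), 14 ft³ left
storage unit 1: place B3 (11 ft³), 3 ft³ left
storage unit 3: place B4 (15 ft³), 35 ft³ left
storage unit 3: place B5 (10 ft³), 25 ft³ left
storage unit 3: place B6 (4 ft³), 21 ft³ left
storage unit 4: place B7 (27 ft³), 23 ft³ left
storage unit 5: place B8 (27 ft³), 23 ft³ left
storage unit 4: place B9 (15 ft³), 8 ft³ left
storage unit 5: place B10 (6 ft³), 17 ft³ left
storage unit 3: place B11 (4 ft³), 17 ft³ left
storage unit 6: place B12 (26 ft³), 24 ft³ left
storage unit 7: place B13 (35 ft³), 15 ft³ left
storage unit 8: place B14 (26 ft³), 24 ft³ left
storage unit 9: place B15 (35 ft³), 15 ft³ left
storage unit 6: place B16 (13 ft³), 11 ft³ left
storage unit 10: place B17 (33 ft³), 17 ft³ left
storage unit 8: place B18 (7 ft³), 17 ft³ left
Final storage units: [36,11] [36] [15,10,4,4] [27,15] [27,6] [26,13] [35] [26,7] [35] [33].

10 storage units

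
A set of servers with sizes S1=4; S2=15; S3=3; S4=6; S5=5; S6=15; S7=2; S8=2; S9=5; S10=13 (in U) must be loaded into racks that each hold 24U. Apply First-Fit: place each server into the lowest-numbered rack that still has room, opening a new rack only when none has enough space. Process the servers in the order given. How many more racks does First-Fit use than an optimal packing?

1

First-Fit: [4,15,3,2] [6,5,2,5] [15] [13] → 4 racks.
Total size 70U; any packing needs at least ⌈70/24⌉ = 3 racks.
An optimal packing achieves that bound: [15,6,3] [15,5,4] [13,5,2,2] → 3 racks.
Excess: 4 − 3 = 1.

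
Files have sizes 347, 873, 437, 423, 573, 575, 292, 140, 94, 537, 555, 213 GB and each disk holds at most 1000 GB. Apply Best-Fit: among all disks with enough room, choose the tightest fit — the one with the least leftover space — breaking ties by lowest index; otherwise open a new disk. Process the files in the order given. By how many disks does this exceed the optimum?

0

Best-Fit: [347,437,140] [873,94] [423,573] [575,292] [537] [555,213] → 6 disks.
Total size 5059 GB; any packing needs at least ⌈5059/1000⌉ = 6 disks.
So 6 is already optimal.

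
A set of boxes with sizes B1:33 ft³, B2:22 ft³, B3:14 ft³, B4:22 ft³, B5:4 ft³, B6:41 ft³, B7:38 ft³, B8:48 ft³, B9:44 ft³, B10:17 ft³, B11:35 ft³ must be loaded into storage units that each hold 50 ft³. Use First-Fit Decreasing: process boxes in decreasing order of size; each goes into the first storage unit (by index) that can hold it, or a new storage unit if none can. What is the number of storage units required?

Sorted descending: 48, 44, 41, 38, 35, 33, 22, 22, 17, 14, 4.
storage unit 1: place 48 ft³, 2 ft³ left
storage unit 2: place 44 ft³, 6 ft³ left
storage unit 3: place 41 ft³, 9 ft³ left
storage unit 4: place 38 ft³, 12 ft³ left
storage unit 5: place 35 ft³, 15 ft³ left
storage unit 6: place 33 ft³, 17 ft³ left
storage unit 7: place 22 ft³, 28 ft³ left
storage unit 7: place 22 ft³, 6 ft³ left
storage unit 6: place 17 ft³, 0 ft³ left
storage unit 5: place 14 ft³, 1 ft³ left
storage unit 2: place 4 ft³, 2 ft³ left

7 storage units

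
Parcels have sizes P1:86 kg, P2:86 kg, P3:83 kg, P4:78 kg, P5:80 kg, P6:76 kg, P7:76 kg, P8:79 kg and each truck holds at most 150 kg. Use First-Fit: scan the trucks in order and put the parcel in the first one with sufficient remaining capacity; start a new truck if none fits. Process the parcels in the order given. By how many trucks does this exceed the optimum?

0

First-Fit: [86] [86] [83] [78] [80] [76] [76] [79] → 8 trucks.
8 parcels exceed 75 kg (half the capacity), and no two of those can share a truck, so at least 8 trucks are needed.
So 8 is already optimal.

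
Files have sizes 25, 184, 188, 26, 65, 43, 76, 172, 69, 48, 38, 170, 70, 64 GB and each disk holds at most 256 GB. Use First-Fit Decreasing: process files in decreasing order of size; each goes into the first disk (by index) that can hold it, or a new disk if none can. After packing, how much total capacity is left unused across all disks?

Sorted descending: 188, 184, 172, 170, 76, 70, 69, 65, 64, 48, 43, 38, 26, 25.
Put 188 GB in disk 1; 68 GB remain.
Put 184 GB in disk 2; 72 GB remain.
Put 172 GB in disk 3; 84 GB remain.
Put 170 GB in disk 4; 86 GB remain.
Put 76 GB in disk 3; 8 GB remain.
Put 70 GB in disk 2; 2 GB remain.
Put 69 GB in disk 4; 17 GB remain.
Put 65 GB in disk 1; 3 GB remain.
Put 64 GB in disk 5; 192 GB remain.
Put 48 GB in disk 5; 144 GB remain.
Put 43 GB in disk 5; 101 GB remain.
Put 38 GB in disk 5; 63 GB remain.
Put 26 GB in disk 5; 37 GB remain.
Put 25 GB in disk 5; 12 GB remain.
5 disks × 256 GB = 1280 GB; used 1238 GB; unused 42 GB.

42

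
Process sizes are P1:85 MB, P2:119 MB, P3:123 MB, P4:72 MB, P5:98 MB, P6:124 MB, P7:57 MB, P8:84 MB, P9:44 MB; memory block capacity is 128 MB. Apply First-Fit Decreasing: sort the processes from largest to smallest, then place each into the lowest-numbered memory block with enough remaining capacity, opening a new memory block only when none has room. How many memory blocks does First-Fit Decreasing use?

8

Sorted descending: 124, 123, 119, 98, 85, 84, 72, 57, 44.
Put 124 MB in memory block 1; 4 MB remain.
Put 123 MB in memory block 2; 5 MB remain.
Put 119 MB in memory block 3; 9 MB remain.
Put 98 MB in memory block 4; 30 MB remain.
Put 85 MB in memory block 5; 43 MB remain.
Put 84 MB in memory block 6; 44 MB remain.
Put 72 MB in memory block 7; 56 MB remain.
Put 57 MB in memory block 8; 71 MB remain.
Put 44 MB in memory block 6; 0 MB remain.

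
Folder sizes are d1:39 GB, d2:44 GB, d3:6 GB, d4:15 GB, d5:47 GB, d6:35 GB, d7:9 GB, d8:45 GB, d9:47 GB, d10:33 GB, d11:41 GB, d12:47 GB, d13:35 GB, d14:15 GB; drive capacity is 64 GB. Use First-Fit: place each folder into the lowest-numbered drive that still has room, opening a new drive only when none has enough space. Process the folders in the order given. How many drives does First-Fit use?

drive 1: place d1 (39 GB), 25 GB left
drive 2: place d2 (44 GB), 20 GB left
drive 1: place d3 (6 GB), 19 GB left
drive 1: place d4 (15 GB), 4 GB left
drive 3: place d5 (47 GB), 17 GB left
drive 4: place d6 (35 GB), 29 GB left
drive 2: place d7 (9 GB), 11 GB left
drive 5: place d8 (45 GB), 19 GB left
drive 6: place d9 (47 GB), 17 GB left
drive 7: place d10 (33 GB), 31 GB left
drive 8: place d11 (41 GB), 23 GB left
drive 9: place d12 (47 GB), 17 GB left
drive 10: place d13 (35 GB), 29 GB left
drive 3: place d14 (15 GB), 2 GB left

10 drives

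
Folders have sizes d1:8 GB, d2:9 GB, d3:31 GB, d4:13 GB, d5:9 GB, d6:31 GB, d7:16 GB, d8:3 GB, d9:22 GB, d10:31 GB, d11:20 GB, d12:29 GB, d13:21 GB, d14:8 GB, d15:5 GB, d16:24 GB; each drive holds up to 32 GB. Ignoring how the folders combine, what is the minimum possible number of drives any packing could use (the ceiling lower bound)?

Total size = 8 + 9 + 31 + 13 + 9 + 31 + 16 + 3 + 22 + 31 + 20 + 29 + 21 + 8 + 5 + 24 = 280 GB.
⌈280 / 32⌉ = 9.

9 drives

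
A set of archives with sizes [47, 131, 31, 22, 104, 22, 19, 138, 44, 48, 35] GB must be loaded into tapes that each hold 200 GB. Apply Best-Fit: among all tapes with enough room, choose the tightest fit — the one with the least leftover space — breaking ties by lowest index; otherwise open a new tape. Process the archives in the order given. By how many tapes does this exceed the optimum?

Best-Fit: [47,131,22] [31,104,22,19] [138,44] [48,35] → 4 tapes.
Total size 641 GB; any packing needs at least ⌈641/200⌉ = 4 tapes.
So 4 is already optimal.

0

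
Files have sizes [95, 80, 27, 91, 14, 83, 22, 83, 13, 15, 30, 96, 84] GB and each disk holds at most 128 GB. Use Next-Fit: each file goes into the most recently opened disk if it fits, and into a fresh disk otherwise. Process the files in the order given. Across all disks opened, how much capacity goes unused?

95 GB → disk 1 (remaining 33 GB)
80 GB → disk 2 (remaining 48 GB)
27 GB → disk 2 (remaining 21 GB)
91 GB → disk 3 (remaining 37 GB)
14 GB → disk 3 (remaining 23 GB)
83 GB → disk 4 (remaining 45 GB)
22 GB → disk 4 (remaining 23 GB)
83 GB → disk 5 (remaining 45 GB)
13 GB → disk 5 (remaining 32 GB)
15 GB → disk 5 (remaining 17 GB)
30 GB → disk 6 (remaining 98 GB)
96 GB → disk 6 (remaining 2 GB)
84 GB → disk 7 (remaining 44 GB)
7 disks × 128 GB = 896 GB; used 733 GB; unused 163 GB.

163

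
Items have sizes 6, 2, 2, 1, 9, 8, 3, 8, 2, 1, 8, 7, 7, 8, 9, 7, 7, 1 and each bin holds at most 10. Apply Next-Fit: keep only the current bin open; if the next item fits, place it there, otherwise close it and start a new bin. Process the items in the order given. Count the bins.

12

Put 6 in bin 1; 4 remain.
Put 2 in bin 1; 2 remain.
Put 2 in bin 1; 0 remain.
Put 1 in bin 2; 9 remain.
Put 9 in bin 2; 0 remain.
Put 8 in bin 3; 2 remain.
Put 3 in bin 4; 7 remain.
Put 8 in bin 5; 2 remain.
Put 2 in bin 5; 0 remain.
Put 1 in bin 6; 9 remain.
Put 8 in bin 6; 1 remain.
Put 7 in bin 7; 3 remain.
Put 7 in bin 8; 3 remain.
Put 8 in bin 9; 2 remain.
Put 9 in bin 10; 1 remain.
Put 7 in bin 11; 3 remain.
Put 7 in bin 12; 3 remain.
Put 1 in bin 12; 2 remain.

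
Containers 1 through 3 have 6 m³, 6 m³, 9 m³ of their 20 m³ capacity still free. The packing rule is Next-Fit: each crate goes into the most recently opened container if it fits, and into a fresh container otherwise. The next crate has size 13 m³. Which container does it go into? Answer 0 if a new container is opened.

0

Next-Fit only looks at container 3, which has 9 m³ free.
13 m³ does not fit, so a new container is opened.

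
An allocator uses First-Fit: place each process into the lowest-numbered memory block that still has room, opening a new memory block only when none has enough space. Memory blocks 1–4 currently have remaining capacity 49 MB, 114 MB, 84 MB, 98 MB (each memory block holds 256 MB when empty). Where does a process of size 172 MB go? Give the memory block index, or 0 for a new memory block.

No memory block has ≥ 172 MB free, so a new memory block is opened.

0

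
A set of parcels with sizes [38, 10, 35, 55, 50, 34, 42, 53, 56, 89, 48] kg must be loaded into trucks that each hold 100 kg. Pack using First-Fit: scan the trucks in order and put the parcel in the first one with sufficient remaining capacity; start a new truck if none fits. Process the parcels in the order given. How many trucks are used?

38 kg → truck 1 (remaining 62 kg)
10 kg → truck 1 (remaining 52 kg)
35 kg → truck 1 (remaining 17 kg)
55 kg → truck 2 (remaining 45 kg)
50 kg → truck 3 (remaining 50 kg)
34 kg → truck 2 (remaining 11 kg)
42 kg → truck 3 (remaining 8 kg)
53 kg → truck 4 (remaining 47 kg)
56 kg → truck 5 (remaining 44 kg)
89 kg → truck 6 (remaining 11 kg)
48 kg → truck 7 (remaining 52 kg)

7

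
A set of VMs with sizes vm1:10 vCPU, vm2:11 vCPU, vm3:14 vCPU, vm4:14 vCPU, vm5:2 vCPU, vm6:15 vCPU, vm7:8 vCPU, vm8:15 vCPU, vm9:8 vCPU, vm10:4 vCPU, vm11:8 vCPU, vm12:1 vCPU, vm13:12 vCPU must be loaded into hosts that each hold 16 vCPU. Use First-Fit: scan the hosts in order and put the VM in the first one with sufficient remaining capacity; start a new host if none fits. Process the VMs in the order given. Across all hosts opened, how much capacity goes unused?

Put vm1 (10 vCPU) in host 1; 6 vCPU remain.
Put vm2 (11 vCPU) in host 2; 5 vCPU remain.
Put vm3 (14 vCPU) in host 3; 2 vCPU remain.
Put vm4 (14 vCPU) in host 4; 2 vCPU remain.
Put vm5 (2 vCPU) in host 1; 4 vCPU remain.
Put vm6 (15 vCPU) in host 5; 1 vCPU remain.
Put vm7 (8 vCPU) in host 6; 8 vCPU remain.
Put vm8 (15 vCPU) in host 7; 1 vCPU remain.
Put vm9 (8 vCPU) in host 6; 0 vCPU remain.
Put vm10 (4 vCPU) in host 1; 0 vCPU remain.
Put vm11 (8 vCPU) in host 8; 8 vCPU remain.
Put vm12 (1 vCPU) in host 2; 4 vCPU remain.
Put vm13 (12 vCPU) in host 9; 4 vCPU remain.
9 hosts × 16 vCPU = 144 vCPU; used 122 vCPU; unused 22 vCPU.

22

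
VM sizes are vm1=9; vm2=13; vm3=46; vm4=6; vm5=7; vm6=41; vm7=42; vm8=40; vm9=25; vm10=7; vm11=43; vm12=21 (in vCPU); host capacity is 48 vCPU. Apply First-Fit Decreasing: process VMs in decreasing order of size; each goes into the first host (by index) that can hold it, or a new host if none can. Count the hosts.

Sorted descending: 46, 43, 42, 41, 40, 25, 21, 13, 9, 7, 7, 6.
46 vCPU → host 1 (remaining 2 vCPU)
43 vCPU → host 2 (remaining 5 vCPU)
42 vCPU → host 3 (remaining 6 vCPU)
41 vCPU → host 4 (remaining 7 vCPU)
40 vCPU → host 5 (remaining 8 vCPU)
25 vCPU → host 6 (remaining 23 vCPU)
21 vCPU → host 6 (remaining 2 vCPU)
13 vCPU → host 7 (remaining 35 vCPU)
9 vCPU → host 7 (remaining 26 vCPU)
7 vCPU → host 4 (remaining 0 vCPU)
7 vCPU → host 5 (remaining 1 vCPU)
6 vCPU → host 3 (remaining 0 vCPU)

7 hosts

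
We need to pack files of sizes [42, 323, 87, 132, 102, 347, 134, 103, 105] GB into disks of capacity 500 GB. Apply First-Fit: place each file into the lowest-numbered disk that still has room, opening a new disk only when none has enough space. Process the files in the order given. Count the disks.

disk 1: place 42 GB, 458 GB left
disk 1: place 323 GB, 135 GB left
disk 1: place 87 GB, 48 GB left
disk 2: place 132 GB, 368 GB left
disk 2: place 102 GB, 266 GB left
disk 3: place 347 GB, 153 GB left
disk 2: place 134 GB, 132 GB left
disk 2: place 103 GB, 29 GB left
disk 3: place 105 GB, 48 GB left
Final disks: [42,323,87] [132,102,134,103] [347,105].

3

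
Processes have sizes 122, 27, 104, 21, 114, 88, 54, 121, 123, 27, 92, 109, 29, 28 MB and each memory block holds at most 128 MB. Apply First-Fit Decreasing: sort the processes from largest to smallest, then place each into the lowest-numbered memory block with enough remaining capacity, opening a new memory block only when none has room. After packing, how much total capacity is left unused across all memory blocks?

93

Sorted descending: 123, 122, 121, 114, 109, 104, 92, 88, 54, 29, 28, 27, 27, 21.
memory block 1: place 123 MB, 5 MB left
memory block 2: place 122 MB, 6 MB left
memory block 3: place 121 MB, 7 MB left
memory block 4: place 114 MB, 14 MB left
memory block 5: place 109 MB, 19 MB left
memory block 6: place 104 MB, 24 MB left
memory block 7: place 92 MB, 36 MB left
memory block 8: place 88 MB, 40 MB left
memory block 9: place 54 MB, 74 MB left
memory block 7: place 29 MB, 7 MB left
memory block 8: place 28 MB, 12 MB left
memory block 9: place 27 MB, 47 MB left
memory block 9: place 27 MB, 20 MB left
memory block 6: place 21 MB, 3 MB left
9 memory blocks × 128 MB = 1152 MB; used 1059 MB; unused 93 MB.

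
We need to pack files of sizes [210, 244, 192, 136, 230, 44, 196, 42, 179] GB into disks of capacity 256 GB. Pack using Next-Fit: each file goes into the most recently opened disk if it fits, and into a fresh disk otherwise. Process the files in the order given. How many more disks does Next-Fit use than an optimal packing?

0

Next-Fit: [210] [244] [192] [136] [230] [44,196] [42,179] → 7 disks.
7 files exceed 128 GB (half the capacity), and no two of those can share a disk, so at least 7 disks are needed.
So 7 is already optimal.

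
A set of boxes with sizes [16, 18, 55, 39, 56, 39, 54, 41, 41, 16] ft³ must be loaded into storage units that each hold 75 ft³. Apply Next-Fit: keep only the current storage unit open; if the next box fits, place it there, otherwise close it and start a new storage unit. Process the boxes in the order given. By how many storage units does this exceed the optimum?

Next-Fit: [16,18] [55] [39] [56] [39] [54] [41] [41,16] → 8 storage units.
7 boxes exceed 37.5 ft³ (half the capacity), and no two of those can share a storage unit, so at least 7 storage units are needed.
An optimal packing achieves that bound: [56,18] [55,16] [54,16] [41] [41] [39] [39] → 7 storage units.
Excess: 8 − 7 = 1.

1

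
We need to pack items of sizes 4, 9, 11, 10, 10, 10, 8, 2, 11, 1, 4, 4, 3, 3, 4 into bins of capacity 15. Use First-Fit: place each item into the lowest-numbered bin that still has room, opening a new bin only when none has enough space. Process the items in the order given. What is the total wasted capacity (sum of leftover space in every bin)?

bin 1: place 4, 11 left
bin 1: place 9, 2 left
bin 2: place 11, 4 left
bin 3: place 10, 5 left
bin 4: place 10, 5 left
bin 5: place 10, 5 left
bin 6: place 8, 7 left
bin 1: place 2, 0 left
bin 7: place 11, 4 left
bin 2: place 1, 3 left
bin 3: place 4, 1 left
bin 4: place 4, 1 left
bin 2: place 3, 0 left
bin 5: place 3, 2 left
bin 6: place 4, 3 left
7 bins × 15 = 105; used 94; unused 11.

11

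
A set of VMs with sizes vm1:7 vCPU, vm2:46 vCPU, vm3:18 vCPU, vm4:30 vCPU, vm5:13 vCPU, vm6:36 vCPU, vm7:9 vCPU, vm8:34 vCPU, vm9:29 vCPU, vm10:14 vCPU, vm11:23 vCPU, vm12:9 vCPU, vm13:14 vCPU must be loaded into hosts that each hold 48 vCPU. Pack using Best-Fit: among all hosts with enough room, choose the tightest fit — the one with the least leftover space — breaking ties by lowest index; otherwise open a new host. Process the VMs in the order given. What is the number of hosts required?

host 1: place vm1 (7 vCPU), 41 vCPU left
host 2: place vm2 (46 vCPU), 2 vCPU left
host 1: place vm3 (18 vCPU), 23 vCPU left
host 3: place vm4 (30 vCPU), 18 vCPU left
host 3: place vm5 (13 vCPU), 5 vCPU left
host 4: place vm6 (36 vCPU), 12 vCPU left
host 4: place vm7 (9 vCPU), 3 vCPU left
host 5: place vm8 (34 vCPU), 14 vCPU left
host 6: place vm9 (29 vCPU), 19 vCPU left
host 5: place vm10 (14 vCPU), 0 vCPU left
host 1: place vm11 (23 vCPU), 0 vCPU left
host 6: place vm12 (9 vCPU), 10 vCPU left
host 7: place vm13 (14 vCPU), 34 vCPU left
Final hosts: [7,18,23] [46] [30,13] [36,9] [34,14] [29,9] [14].

7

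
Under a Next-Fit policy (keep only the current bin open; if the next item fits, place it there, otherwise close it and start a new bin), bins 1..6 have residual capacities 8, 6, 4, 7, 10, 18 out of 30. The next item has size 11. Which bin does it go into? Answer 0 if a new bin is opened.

6

Next-Fit only looks at bin 6, which has 18 free.
11 fits there.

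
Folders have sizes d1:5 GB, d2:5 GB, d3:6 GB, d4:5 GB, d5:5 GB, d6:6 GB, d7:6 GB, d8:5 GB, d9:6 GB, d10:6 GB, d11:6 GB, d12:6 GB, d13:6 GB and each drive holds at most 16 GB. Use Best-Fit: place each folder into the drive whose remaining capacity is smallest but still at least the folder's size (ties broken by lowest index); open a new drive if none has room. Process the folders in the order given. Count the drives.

6 drives

d1 (5 GB) → drive 1 (remaining 11 GB)
d2 (5 GB) → drive 1 (remaining 6 GB)
d3 (6 GB) → drive 1 (remaining 0 GB)
d4 (5 GB) → drive 2 (remaining 11 GB)
d5 (5 GB) → drive 2 (remaining 6 GB)
d6 (6 GB) → drive 2 (remaining 0 GB)
d7 (6 GB) → drive 3 (remaining 10 GB)
d8 (5 GB) → drive 3 (remaining 5 GB)
d9 (6 GB) → drive 4 (remaining 10 GB)
d10 (6 GB) → drive 4 (remaining 4 GB)
d11 (6 GB) → drive 5 (remaining 10 GB)
d12 (6 GB) → drive 5 (remaining 4 GB)
d13 (6 GB) → drive 6 (remaining 10 GB)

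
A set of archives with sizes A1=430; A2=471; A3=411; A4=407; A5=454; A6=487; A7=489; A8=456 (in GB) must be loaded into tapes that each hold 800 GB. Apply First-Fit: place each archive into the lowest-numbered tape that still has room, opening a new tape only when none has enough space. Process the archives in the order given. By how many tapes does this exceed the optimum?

First-Fit: [430] [471] [411] [407] [454] [487] [489] [456] → 8 tapes.
8 archives exceed 400 GB (half the capacity), and no two of those can share a tape, so at least 8 tapes are needed.
So 8 is already optimal.

0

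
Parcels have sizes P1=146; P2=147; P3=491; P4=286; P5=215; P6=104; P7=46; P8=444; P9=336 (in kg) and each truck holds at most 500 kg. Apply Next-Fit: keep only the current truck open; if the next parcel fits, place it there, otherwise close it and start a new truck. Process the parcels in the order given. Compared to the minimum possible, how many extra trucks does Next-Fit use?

Next-Fit: [146,147] [491] [286] [215,104,46] [444] [336] → 6 trucks.
Total size 2215 kg; any packing needs at least ⌈2215/500⌉ = 5 trucks.
An optimal packing achieves that bound: [491] [444,46] [336,147] [286,146] [215,104] → 5 trucks.
Excess: 6 − 5 = 1.

1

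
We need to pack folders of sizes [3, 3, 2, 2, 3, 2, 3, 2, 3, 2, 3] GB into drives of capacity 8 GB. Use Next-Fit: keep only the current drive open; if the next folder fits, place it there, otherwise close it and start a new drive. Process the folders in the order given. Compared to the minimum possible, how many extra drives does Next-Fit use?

Next-Fit: [3,3,2] [2,3,2] [3,2,3] [2,3] → 4 drives.
Total size 28 GB; any packing needs at least ⌈28/8⌉ = 4 drives.
So 4 is already optimal.

0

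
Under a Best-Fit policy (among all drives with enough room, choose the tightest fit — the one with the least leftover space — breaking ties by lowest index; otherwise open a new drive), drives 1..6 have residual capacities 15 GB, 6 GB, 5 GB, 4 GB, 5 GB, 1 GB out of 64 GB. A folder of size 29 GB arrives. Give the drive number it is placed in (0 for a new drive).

No drive has ≥ 29 GB free, so a new drive is opened.

0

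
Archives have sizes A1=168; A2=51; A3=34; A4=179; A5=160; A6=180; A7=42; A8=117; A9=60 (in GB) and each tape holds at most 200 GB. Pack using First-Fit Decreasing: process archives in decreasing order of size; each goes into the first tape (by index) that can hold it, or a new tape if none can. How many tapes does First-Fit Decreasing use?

Sorted descending: 180, 179, 168, 160, 117, 60, 51, 42, 34.
Put 180 GB in tape 1; 20 GB remain.
Put 179 GB in tape 2; 21 GB remain.
Put 168 GB in tape 3; 32 GB remain.
Put 160 GB in tape 4; 40 GB remain.
Put 117 GB in tape 5; 83 GB remain.
Put 60 GB in tape 5; 23 GB remain.
Put 51 GB in tape 6; 149 GB remain.
Put 42 GB in tape 6; 107 GB remain.
Put 34 GB in tape 4; 6 GB remain.

6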